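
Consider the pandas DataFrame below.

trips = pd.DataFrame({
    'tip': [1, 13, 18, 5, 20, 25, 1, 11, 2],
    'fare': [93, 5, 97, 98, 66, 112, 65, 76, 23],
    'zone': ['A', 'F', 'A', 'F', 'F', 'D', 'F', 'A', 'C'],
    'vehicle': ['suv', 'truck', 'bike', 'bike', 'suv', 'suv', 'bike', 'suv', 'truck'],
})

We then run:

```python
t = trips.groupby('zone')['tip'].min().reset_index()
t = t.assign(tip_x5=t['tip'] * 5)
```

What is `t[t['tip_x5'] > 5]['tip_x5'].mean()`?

67.5

group by zone, min of tip:
zone
A     1
C     2
D    25
F     1
Name: tip, dtype: int64
reset_index():
  zone  tip
0    A    1
1    C    2
2    D   25
3    F    1
add column tip_x5 = t['tip'] * 5:
  zone  tip  tip_x5
0    A    1       5
1    C    2      10
2    D   25     125
3    F    1       5
filter rows where tip_x5 > 5:
  zone  tip  tip_x5
1    C    2      10
2    D   25     125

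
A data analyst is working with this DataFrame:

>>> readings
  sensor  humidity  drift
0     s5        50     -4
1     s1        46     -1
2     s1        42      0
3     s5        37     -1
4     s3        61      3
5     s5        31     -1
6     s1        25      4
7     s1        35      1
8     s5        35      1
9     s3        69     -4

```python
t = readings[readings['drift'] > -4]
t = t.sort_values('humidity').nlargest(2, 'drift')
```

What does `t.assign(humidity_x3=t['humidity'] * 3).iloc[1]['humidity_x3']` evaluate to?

filter rows where drift > -4:
  sensor  humidity  drift
1     s1        46     -1
2     s1        42      0
3     s5        37     -1
4     s3        61      3
5     s5        31     -1
6     s1        25      4
7     s1        35      1
8     s5        35      1
sort by humidity:
  sensor  humidity  drift
6     s1        25      4
5     s5        31     -1
7     s1        35      1
8     s5        35      1
3     s5        37     -1
2     s1        42      0
1     s1        46     -1
4     s3        61      3
take 2 rows with largest drift:
  sensor  humidity  drift
6     s1        25      4
4     s3        61      3
add column humidity_x3 = t['humidity'] * 3:
  sensor  humidity  drift  humidity_x3
6     s1        25      4           75
4     s3        61      3          183

183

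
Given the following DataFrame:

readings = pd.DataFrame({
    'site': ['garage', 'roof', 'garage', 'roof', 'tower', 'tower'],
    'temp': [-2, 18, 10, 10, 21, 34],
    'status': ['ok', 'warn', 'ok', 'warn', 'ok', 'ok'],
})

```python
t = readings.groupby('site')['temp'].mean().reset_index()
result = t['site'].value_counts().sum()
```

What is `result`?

3

group by site, mean of temp:
site
garage     4.0
roof      14.0
tower     27.5
Name: temp, dtype: float64
reset_index():
     site  temp
0  garage   4.0
1    roof  14.0
2   tower  27.5
value_counts of site:
site
garage    1
roof      1
tower     1
Name: count, dtype: int64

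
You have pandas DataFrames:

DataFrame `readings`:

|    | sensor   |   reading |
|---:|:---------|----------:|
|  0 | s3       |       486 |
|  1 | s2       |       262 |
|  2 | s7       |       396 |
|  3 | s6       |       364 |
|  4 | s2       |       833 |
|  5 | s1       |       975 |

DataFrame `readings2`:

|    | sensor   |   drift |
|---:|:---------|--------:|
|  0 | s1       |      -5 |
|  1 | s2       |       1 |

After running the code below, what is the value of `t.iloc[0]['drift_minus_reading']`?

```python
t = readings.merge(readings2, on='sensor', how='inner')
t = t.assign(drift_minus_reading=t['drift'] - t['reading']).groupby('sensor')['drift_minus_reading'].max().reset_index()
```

merge on 'sensor' (how='inner') → 3 rows:
  sensor  reading  drift
0     s2      262      1
1     s2      833      1
2     s1      975     -5
add column drift_minus_reading = t['drift'] - t['reading']:
  sensor  reading  drift  drift_minus_reading
0     s2      262      1                 -261
1     s2      833      1                 -832
2     s1      975     -5                 -980
group by sensor, max of drift_minus_reading:
sensor
s1   -980
s2   -261
Name: drift_minus_reading, dtype: int64
reset_index():
  sensor  drift_minus_reading
0     s1                 -980
1     s2                 -261
Hence -980.

-980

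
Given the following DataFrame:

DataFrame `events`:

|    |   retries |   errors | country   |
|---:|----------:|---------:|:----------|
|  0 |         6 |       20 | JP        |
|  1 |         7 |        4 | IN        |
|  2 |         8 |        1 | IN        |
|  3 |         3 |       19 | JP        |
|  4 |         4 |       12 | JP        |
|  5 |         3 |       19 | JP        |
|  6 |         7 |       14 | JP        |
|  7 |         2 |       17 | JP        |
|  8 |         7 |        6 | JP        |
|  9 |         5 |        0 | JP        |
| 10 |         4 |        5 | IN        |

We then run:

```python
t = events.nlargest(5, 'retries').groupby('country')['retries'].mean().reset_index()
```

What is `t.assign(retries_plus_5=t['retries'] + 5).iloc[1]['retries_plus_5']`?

take 5 rows with largest retries:
   retries  errors country
2        8       1      IN
1        7       4      IN
6        7      14      JP
8        7       6      JP
0        6      20      JP
group by country, mean of retries:
country
IN    7.500000
JP    6.666667
Name: retries, dtype: float64
reset_index():
  country   retries
0      IN  7.500000
1      JP  6.666667
add column retries_plus_5 = t['retries'] + 5:
  country   retries  retries_plus_5
0      IN  7.500000       12.500000
1      JP  6.666667       11.666667
Reading off the value at position 1, column 'retries_plus_5', we get 11.6666666667.

11.6666666667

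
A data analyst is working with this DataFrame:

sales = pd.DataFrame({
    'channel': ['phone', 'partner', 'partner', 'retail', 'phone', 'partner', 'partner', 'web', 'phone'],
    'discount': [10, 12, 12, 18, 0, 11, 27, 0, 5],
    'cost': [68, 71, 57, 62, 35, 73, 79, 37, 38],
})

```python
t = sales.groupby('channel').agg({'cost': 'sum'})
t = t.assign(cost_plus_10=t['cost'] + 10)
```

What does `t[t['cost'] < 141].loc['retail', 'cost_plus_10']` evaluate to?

72

group by channel, sum of cost:
         cost
channel      
partner   280
phone     141
retail     62
web        37
add column cost_plus_10 = t['cost'] + 10:
         cost  cost_plus_10
channel                    
partner   280           290
phone     141           151
retail     62            72
web        37            47
filter rows where cost < 141:
         cost  cost_plus_10
channel                    
retail     62            72
web        37            47
So loc['retail', 'cost_plus_10'] = 72.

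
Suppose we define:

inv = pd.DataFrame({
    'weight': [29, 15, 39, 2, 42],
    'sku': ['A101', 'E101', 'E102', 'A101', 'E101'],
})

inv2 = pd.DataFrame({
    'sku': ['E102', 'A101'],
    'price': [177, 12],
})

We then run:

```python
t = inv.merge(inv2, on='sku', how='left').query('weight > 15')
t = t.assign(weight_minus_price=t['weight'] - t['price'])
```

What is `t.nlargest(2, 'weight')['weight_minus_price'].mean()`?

merge on 'sku' (how='left') → 5 rows:
   weight   sku  price
0      29  A101   12.0
1      15  E101    NaN
2      39  E102  177.0
3       2  A101   12.0
4      42  E101    NaN
filter rows where weight > 15:
   weight   sku  price
0      29  A101   12.0
2      39  E102  177.0
4      42  E101    NaN
add column weight_minus_price = t['weight'] - t['price']:
   weight   sku  price  weight_minus_price
0      29  A101   12.0                17.0
2      39  E102  177.0              -138.0
4      42  E101    NaN                 NaN
take 2 rows with largest weight:
   weight   sku  price  weight_minus_price
4      42  E101    NaN                 NaN
2      39  E102  177.0              -138.0

-138.0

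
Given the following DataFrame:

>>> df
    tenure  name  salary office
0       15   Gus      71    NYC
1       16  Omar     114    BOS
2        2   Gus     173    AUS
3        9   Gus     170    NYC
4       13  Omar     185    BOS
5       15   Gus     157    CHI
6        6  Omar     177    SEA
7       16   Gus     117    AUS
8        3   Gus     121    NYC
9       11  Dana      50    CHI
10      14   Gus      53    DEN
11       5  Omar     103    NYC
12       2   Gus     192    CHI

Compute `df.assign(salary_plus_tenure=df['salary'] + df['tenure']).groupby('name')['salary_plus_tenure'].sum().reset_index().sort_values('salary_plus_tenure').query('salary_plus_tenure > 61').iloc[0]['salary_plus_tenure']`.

add column salary_plus_tenure = df['salary'] + df['tenure']:
    tenure  name  salary office  salary_plus_tenure
0       15   Gus      71    NYC                  86
1       16  Omar     114    BOS                 130
2        2   Gus     173    AUS                 175
3        9   Gus     170    NYC                 179
4       13  Omar     185    BOS                 198
5       15   Gus     157    CHI                 172
6        6  Omar     177    SEA                 183
7       16   Gus     117    AUS                 133
8        3   Gus     121    NYC                 124
9       11  Dana      50    CHI                  61
10      14   Gus      53    DEN                  67
11       5  Omar     103    NYC                 108
12       2   Gus     192    CHI                 194
group by name, sum of salary_plus_tenure:
name
Dana      61
Gus     1130
Omar     619
Name: salary_plus_tenure, dtype: int64
reset_index():
   name  salary_plus_tenure
0  Dana                  61
1   Gus                1130
2  Omar                 619
sort by salary_plus_tenure:
   name  salary_plus_tenure
0  Dana                  61
2  Omar                 619
1   Gus                1130
filter rows where salary_plus_tenure > 61:
   name  salary_plus_tenure
2  Omar                 619
1   Gus                1130

619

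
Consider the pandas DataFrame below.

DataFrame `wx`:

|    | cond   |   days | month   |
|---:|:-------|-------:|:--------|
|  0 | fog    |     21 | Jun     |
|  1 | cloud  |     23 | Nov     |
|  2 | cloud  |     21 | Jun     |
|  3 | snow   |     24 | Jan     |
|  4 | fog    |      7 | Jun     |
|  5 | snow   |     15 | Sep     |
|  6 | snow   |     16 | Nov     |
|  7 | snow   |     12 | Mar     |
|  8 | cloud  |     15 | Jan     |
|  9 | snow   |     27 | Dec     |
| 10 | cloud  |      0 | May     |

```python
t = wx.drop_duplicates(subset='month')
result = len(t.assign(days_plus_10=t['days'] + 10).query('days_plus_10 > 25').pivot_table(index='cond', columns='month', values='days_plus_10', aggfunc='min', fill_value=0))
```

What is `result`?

3

drop duplicate month (keep=first):
     cond  days month
0     fog    21   Jun
1   cloud    23   Nov
3    snow    24   Jan
5    snow    15   Sep
7    snow    12   Mar
9    snow    27   Dec
10  cloud     0   May
add column days_plus_10 = t['days'] + 10:
     cond  days month  days_plus_10
0     fog    21   Jun            31
1   cloud    23   Nov            33
3    snow    24   Jan            34
5    snow    15   Sep            25
7    snow    12   Mar            22
9    snow    27   Dec            37
10  cloud     0   May            10
filter rows where days_plus_10 > 25:
    cond  days month  days_plus_10
0    fog    21   Jun            31
1  cloud    23   Nov            33
3   snow    24   Jan            34
9   snow    27   Dec            37
pivot: rows=cond, cols=month, min(days_plus_10):
month  Dec  Jan  Jun  Nov
cond                     
cloud    0    0    0   33
fog      0    0   31    0
snow    37   34    0    0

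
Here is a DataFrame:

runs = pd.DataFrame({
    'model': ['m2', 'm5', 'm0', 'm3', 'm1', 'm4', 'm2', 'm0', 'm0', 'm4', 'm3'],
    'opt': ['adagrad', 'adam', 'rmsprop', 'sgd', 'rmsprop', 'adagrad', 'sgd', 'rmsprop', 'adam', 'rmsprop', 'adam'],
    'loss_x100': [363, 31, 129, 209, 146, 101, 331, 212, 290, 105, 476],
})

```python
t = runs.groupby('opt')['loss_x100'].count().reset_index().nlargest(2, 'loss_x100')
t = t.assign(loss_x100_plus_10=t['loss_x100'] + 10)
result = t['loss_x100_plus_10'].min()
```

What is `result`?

group by opt, count of loss_x100:
opt
adagrad    2
adam       3
rmsprop    4
sgd        2
Name: loss_x100, dtype: int64
reset_index():
       opt  loss_x100
0  adagrad          2
1     adam          3
2  rmsprop          4
3      sgd          2
take 2 rows with largest loss_x100:
       opt  loss_x100
2  rmsprop          4
1     adam          3
add column loss_x100_plus_10 = t['loss_x100'] + 10:
       opt  loss_x100  loss_x100_plus_10
2  rmsprop          4                 14
1     adam          3                 13

13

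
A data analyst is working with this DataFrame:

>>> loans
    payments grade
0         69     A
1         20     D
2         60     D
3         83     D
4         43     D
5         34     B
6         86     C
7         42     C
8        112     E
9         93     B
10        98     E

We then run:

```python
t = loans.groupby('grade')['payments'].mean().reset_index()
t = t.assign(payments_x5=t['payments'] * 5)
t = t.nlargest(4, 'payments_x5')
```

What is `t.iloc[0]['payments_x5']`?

525.0

group by grade, mean of payments:
grade
A     69.0
B     63.5
C     64.0
D     51.5
E    105.0
Name: payments, dtype: float64
reset_index():
  grade  payments
0     A      69.0
1     B      63.5
2     C      64.0
3     D      51.5
4     E     105.0
add column payments_x5 = t['payments'] * 5:
  grade  payments  payments_x5
0     A      69.0        345.0
1     B      63.5        317.5
2     C      64.0        320.0
3     D      51.5        257.5
4     E     105.0        525.0
take 4 rows with largest payments_x5:
  grade  payments  payments_x5
4     E     105.0        525.0
0     A      69.0        345.0
2     C      64.0        320.0
1     B      63.5        317.5
Finally, value at position 0, column 'payments_x5' = 525.0.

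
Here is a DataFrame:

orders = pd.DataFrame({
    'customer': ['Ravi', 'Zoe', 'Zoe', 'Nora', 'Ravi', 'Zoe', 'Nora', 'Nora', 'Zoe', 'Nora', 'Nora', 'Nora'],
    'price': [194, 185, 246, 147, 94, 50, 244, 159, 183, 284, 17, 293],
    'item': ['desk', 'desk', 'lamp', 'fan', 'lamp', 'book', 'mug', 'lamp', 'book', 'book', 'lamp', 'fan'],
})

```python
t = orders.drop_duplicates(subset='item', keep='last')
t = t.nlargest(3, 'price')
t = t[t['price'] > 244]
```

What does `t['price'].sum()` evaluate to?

drop duplicate item (keep=last):
   customer  price  item
1       Zoe    185  desk
6      Nora    244   mug
9      Nora    284  book
10     Nora     17  lamp
11     Nora    293   fan
take 3 rows with largest price:
   customer  price  item
11     Nora    293   fan
9      Nora    284  book
6      Nora    244   mug
filter rows where price > 244:
   customer  price  item
11     Nora    293   fan
9      Nora    284  book
The sum of column 'price' is 577.

577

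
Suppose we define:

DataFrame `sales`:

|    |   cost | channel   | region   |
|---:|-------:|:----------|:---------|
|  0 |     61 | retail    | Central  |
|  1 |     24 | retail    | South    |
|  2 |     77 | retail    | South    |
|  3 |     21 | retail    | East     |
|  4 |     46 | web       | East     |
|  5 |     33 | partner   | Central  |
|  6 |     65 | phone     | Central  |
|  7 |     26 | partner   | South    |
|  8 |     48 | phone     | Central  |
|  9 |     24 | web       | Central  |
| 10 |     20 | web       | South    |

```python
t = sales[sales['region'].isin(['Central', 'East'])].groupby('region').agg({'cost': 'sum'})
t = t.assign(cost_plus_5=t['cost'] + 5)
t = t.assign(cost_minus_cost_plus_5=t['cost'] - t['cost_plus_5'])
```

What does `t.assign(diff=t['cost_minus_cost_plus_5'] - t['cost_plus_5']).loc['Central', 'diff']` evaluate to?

-241

filter rows where region in ['Central', 'East']:
   cost  channel   region
0    61   retail  Central
3    21   retail     East
4    46      web     East
5    33  partner  Central
6    65    phone  Central
8    48    phone  Central
9    24      web  Central
group by region, sum of cost:
         cost
region       
Central   231
East       67
add column cost_plus_5 = t['cost'] + 5:
         cost  cost_plus_5
region                    
Central   231          236
East       67           72
add column cost_minus_cost_plus_5 = t['cost'] - t['cost_plus_5']:
         cost  cost_plus_5  cost_minus_cost_plus_5
region                                            
Central   231          236                      -5
East       67           72                      -5
add column diff = t['cost_minus_cost_plus_5'] - t['cost_plus_5']:
         cost  cost_plus_5  cost_minus_cost_plus_5  diff
region                                                  
Central   231          236                      -5  -241
East       67           72                      -5   -77
Then the value at row 'Central', column 'diff': -241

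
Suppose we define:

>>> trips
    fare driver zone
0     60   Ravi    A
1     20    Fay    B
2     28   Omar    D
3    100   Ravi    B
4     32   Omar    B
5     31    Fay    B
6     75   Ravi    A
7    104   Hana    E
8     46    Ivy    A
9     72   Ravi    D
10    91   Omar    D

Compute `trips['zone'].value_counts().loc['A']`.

3

value_counts of zone:
zone
B    4
A    3
D    3
E    1
Name: count, dtype: int64
Taking the value at index 'A' gives 3.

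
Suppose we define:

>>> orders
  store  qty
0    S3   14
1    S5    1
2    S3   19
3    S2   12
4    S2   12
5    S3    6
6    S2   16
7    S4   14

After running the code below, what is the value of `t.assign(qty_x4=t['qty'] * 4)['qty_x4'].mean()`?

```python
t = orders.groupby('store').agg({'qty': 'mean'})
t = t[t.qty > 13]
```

54.6666666667

group by store, mean of qty:
             qty
store           
S2     13.333333
S3     13.000000
S4     14.000000
S5      1.000000
filter rows where qty > 13:
             qty
store           
S2     13.333333
S4     14.000000
add column qty_x4 = t['qty'] * 4:
             qty     qty_x4
store                      
S2     13.333333  53.333333
S4     14.000000  56.000000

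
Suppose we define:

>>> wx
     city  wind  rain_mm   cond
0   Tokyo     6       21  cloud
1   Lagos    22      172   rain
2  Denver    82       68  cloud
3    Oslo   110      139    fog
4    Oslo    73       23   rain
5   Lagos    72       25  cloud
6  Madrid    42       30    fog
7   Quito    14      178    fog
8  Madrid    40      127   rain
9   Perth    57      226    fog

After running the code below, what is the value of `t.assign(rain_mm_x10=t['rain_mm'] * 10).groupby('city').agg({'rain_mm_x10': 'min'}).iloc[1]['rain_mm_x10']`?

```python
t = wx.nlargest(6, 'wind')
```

250

take 6 rows with largest wind:
     city  wind  rain_mm   cond
3    Oslo   110      139    fog
2  Denver    82       68  cloud
4    Oslo    73       23   rain
5   Lagos    72       25  cloud
9   Perth    57      226    fog
6  Madrid    42       30    fog
add column rain_mm_x10 = t['rain_mm'] * 10:
     city  wind  rain_mm   cond  rain_mm_x10
3    Oslo   110      139    fog         1390
2  Denver    82       68  cloud          680
4    Oslo    73       23   rain          230
5   Lagos    72       25  cloud          250
9   Perth    57      226    fog         2260
6  Madrid    42       30    fog          300
group by city, min of rain_mm_x10:
        rain_mm_x10
city               
Denver          680
Lagos           250
Madrid          300
Oslo            230
Perth          2260
So iloc[1]['rain_mm_x10'] = 250.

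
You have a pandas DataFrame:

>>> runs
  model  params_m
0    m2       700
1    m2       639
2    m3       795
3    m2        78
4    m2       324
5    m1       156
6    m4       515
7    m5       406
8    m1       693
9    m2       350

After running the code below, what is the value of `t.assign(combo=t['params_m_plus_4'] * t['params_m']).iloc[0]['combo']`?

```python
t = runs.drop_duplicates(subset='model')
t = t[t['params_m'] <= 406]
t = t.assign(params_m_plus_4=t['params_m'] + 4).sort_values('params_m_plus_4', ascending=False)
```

166460

drop duplicate model (keep=first):
  model  params_m
0    m2       700
2    m3       795
5    m1       156
6    m4       515
7    m5       406
filter rows where params_m <= 406:
  model  params_m
5    m1       156
7    m5       406
add column params_m_plus_4 = t['params_m'] + 4:
  model  params_m  params_m_plus_4
5    m1       156              160
7    m5       406              410
sort by params_m_plus_4 descending:
  model  params_m  params_m_plus_4
7    m5       406              410
5    m1       156              160
add column combo = t['params_m_plus_4'] * t['params_m']:
  model  params_m  params_m_plus_4   combo
7    m5       406              410  166460
5    m1       156              160   24960
value at position 0, column 'combo' → 166460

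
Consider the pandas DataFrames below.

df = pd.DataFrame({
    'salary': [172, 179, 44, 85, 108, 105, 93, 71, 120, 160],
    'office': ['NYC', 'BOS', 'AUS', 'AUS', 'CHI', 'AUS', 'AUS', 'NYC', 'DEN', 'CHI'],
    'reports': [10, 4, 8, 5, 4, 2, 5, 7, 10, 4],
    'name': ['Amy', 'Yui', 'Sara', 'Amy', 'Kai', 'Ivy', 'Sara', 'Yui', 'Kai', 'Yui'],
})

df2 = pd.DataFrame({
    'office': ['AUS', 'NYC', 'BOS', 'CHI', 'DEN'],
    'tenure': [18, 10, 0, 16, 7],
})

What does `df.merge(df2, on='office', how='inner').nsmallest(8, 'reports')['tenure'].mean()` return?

merge on 'office' (how='inner') → 10 rows:
   salary office  reports  name  tenure
0     172    NYC       10   Amy      10
1     179    BOS        4   Yui       0
2      44    AUS        8  Sara      18
3      85    AUS        5   Amy      18
4     108    CHI        4   Kai      16
5     105    AUS        2   Ivy      18
6      93    AUS        5  Sara      18
7      71    NYC        7   Yui      10
8     120    DEN       10   Kai       7
9     160    CHI        4   Yui      16
take 8 rows with smallest reports:
   salary office  reports  name  tenure
5     105    AUS        2   Ivy      18
1     179    BOS        4   Yui       0
4     108    CHI        4   Kai      16
9     160    CHI        4   Yui      16
3      85    AUS        5   Amy      18
6      93    AUS        5  Sara      18
7      71    NYC        7   Yui      10
2      44    AUS        8  Sara      18
Reading off the mean of column 'tenure', we get 14.25.

14.25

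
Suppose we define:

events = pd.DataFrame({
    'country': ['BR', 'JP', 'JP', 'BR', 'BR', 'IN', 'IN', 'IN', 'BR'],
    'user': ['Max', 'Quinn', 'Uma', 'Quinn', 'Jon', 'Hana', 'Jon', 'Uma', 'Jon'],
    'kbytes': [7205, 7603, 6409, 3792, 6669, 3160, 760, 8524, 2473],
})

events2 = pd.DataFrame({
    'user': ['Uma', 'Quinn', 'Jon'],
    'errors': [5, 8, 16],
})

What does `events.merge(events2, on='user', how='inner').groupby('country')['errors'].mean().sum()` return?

merge on 'user' (how='inner') → 7 rows:
  country   user  kbytes  errors
0      JP  Quinn    7603       8
1      JP    Uma    6409       5
2      BR  Quinn    3792       8
3      BR    Jon    6669      16
4      IN    Jon     760      16
5      IN    Uma    8524       5
6      BR    Jon    2473      16
group by country, mean of errors:
country
BR    13.333333
IN    10.500000
JP     6.500000
Name: errors, dtype: float64
Then the sum of the resulting series: 30.3333333333

30.3333333333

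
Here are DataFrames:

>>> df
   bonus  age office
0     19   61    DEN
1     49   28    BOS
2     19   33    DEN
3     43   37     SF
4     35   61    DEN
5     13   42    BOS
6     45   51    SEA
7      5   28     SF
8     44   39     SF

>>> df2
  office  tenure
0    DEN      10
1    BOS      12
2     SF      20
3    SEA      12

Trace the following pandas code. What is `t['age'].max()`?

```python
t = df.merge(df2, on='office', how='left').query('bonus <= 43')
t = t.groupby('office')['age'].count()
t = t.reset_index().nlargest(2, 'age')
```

3

merge on 'office' (how='left') → 9 rows:
   bonus  age office  tenure
0     19   61    DEN      10
1     49   28    BOS      12
2     19   33    DEN      10
3     43   37     SF      20
4     35   61    DEN      10
5     13   42    BOS      12
6     45   51    SEA      12
7      5   28     SF      20
8     44   39     SF      20
filter rows where bonus <= 43:
   bonus  age office  tenure
0     19   61    DEN      10
2     19   33    DEN      10
3     43   37     SF      20
4     35   61    DEN      10
5     13   42    BOS      12
7      5   28     SF      20
group by office, count of age:
office
BOS    1
DEN    3
SF     2
Name: age, dtype: int64
reset_index():
  office  age
0    BOS    1
1    DEN    3
2     SF    2
take 2 rows with largest age:
  office  age
1    DEN    3
2     SF    2
Hence 3.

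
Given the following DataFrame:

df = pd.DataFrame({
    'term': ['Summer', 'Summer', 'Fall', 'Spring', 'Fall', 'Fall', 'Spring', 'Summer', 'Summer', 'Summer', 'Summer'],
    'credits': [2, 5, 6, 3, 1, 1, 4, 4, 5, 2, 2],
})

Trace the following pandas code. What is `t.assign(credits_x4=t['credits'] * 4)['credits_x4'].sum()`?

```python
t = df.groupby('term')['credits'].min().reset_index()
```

24

group by term, min of credits:
term
Fall      1
Spring    3
Summer    2
Name: credits, dtype: int64
reset_index():
     term  credits
0    Fall        1
1  Spring        3
2  Summer        2
add column credits_x4 = t['credits'] * 4:
     term  credits  credits_x4
0    Fall        1           4
1  Spring        3          12
2  Summer        2           8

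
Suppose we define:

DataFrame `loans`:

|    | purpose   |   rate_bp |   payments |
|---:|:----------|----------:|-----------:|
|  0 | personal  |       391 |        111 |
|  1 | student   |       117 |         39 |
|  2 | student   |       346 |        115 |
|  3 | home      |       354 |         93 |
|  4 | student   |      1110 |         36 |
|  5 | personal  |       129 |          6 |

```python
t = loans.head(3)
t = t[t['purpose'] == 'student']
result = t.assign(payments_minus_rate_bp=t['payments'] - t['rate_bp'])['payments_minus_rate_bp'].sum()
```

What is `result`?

take first 3 rows:
    purpose  rate_bp  payments
0  personal      391       111
1   student      117        39
2   student      346       115
filter rows where purpose == 'student':
   purpose  rate_bp  payments
1  student      117        39
2  student      346       115
add column payments_minus_rate_bp = t['payments'] - t['rate_bp']:
   purpose  rate_bp  payments  payments_minus_rate_bp
1  student      117        39                     -78
2  student      346       115                    -231

-309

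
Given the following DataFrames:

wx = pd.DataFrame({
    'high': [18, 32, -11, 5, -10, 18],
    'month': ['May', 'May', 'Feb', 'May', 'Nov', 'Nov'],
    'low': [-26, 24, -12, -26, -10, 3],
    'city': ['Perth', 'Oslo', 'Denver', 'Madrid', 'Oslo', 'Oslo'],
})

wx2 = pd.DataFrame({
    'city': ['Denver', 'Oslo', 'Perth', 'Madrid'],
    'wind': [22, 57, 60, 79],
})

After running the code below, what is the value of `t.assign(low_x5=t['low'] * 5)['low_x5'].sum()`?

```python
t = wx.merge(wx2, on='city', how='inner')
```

merge on 'city' (how='inner') → 6 rows:
   high month  low    city  wind
0    18   May  -26   Perth    60
1    32   May   24    Oslo    57
2   -11   Feb  -12  Denver    22
3     5   May  -26  Madrid    79
4   -10   Nov  -10    Oslo    57
5    18   Nov    3    Oslo    57
add column low_x5 = t['low'] * 5:
   high month  low    city  wind  low_x5
0    18   May  -26   Perth    60    -130
1    32   May   24    Oslo    57     120
2   -11   Feb  -12  Denver    22     -60
3     5   May  -26  Madrid    79    -130
4   -10   Nov  -10    Oslo    57     -50
5    18   Nov    3    Oslo    57      15

-235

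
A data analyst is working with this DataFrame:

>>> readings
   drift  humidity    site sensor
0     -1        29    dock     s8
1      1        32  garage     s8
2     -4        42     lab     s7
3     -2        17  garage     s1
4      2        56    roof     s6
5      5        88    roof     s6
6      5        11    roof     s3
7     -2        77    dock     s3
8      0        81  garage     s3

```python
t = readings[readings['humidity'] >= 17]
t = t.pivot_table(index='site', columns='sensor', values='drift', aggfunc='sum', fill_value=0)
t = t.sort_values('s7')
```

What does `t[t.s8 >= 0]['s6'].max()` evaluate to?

7

filter rows where humidity >= 17:
   drift  humidity    site sensor
0     -1        29    dock     s8
1      1        32  garage     s8
2     -4        42     lab     s7
3     -2        17  garage     s1
4      2        56    roof     s6
5      5        88    roof     s6
7     -2        77    dock     s3
8      0        81  garage     s3
pivot: rows=site, cols=sensor, sum(drift):
sensor  s1  s3  s6  s7  s8
site                      
dock     0  -2   0   0  -1
garage  -2   0   0   0   1
lab      0   0   0  -4   0
roof     0   0   7   0   0
sort by s7:
sensor  s1  s3  s6  s7  s8
site                      
lab      0   0   0  -4   0
dock     0  -2   0   0  -1
garage  -2   0   0   0   1
roof     0   0   7   0   0
filter rows where s8 >= 0:
sensor  s1  s3  s6  s7  s8
site                      
lab      0   0   0  -4   0
garage  -2   0   0   0   1
roof     0   0   7   0   0
The max of column 's6' is 7.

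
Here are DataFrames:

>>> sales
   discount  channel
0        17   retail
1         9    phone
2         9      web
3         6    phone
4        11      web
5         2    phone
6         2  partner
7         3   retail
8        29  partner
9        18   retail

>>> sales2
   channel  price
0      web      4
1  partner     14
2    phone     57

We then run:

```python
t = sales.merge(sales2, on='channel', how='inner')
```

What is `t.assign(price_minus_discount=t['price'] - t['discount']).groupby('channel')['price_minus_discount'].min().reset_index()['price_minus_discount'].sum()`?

merge on 'channel' (how='inner') → 7 rows:
   discount  channel  price
0         9    phone     57
1         9      web      4
2         6    phone     57
3        11      web      4
4         2    phone     57
5         2  partner     14
6        29  partner     14
add column price_minus_discount = t['price'] - t['discount']:
   discount  channel  price  price_minus_discount
0         9    phone     57                    48
1         9      web      4                    -5
2         6    phone     57                    51
3        11      web      4                    -7
4         2    phone     57                    55
5         2  partner     14                    12
6        29  partner     14                   -15
group by channel, min of price_minus_discount:
channel
partner   -15
phone      48
web        -7
Name: price_minus_discount, dtype: int64
reset_index():
   channel  price_minus_discount
0  partner                   -15
1    phone                    48
2      web                    -7
Then the sum of column 'price_minus_discount': 26

26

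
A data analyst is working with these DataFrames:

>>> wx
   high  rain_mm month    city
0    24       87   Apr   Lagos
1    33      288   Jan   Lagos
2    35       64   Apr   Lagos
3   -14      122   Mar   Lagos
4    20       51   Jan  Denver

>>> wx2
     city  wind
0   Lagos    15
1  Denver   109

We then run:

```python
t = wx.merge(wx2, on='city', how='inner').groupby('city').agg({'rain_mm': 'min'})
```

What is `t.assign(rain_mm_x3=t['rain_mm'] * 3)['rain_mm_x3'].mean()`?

merge on 'city' (how='inner') → 5 rows:
   high  rain_mm month    city  wind
0    24       87   Apr   Lagos    15
1    33      288   Jan   Lagos    15
2    35       64   Apr   Lagos    15
3   -14      122   Mar   Lagos    15
4    20       51   Jan  Denver   109
group by city, min of rain_mm:
        rain_mm
city           
Denver       51
Lagos        64
add column rain_mm_x3 = t['rain_mm'] * 3:
        rain_mm  rain_mm_x3
city                       
Denver       51         153
Lagos        64         192
Finally, mean of column 'rain_mm_x3' = 172.5.

172.5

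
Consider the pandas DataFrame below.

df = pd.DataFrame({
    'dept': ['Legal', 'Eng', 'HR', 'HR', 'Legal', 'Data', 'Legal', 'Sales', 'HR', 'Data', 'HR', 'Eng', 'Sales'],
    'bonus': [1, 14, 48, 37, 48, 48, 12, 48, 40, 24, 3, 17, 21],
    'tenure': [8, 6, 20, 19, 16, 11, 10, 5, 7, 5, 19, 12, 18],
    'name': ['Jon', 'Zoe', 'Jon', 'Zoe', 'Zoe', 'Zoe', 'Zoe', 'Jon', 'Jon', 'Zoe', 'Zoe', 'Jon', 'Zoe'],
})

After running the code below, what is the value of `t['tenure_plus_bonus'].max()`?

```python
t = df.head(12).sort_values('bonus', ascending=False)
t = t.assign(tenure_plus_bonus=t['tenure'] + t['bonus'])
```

68

take first 12 rows:
     dept  bonus  tenure name
0   Legal      1       8  Jon
1     Eng     14       6  Zoe
2      HR     48      20  Jon
3      HR     37      19  Zoe
4   Legal     48      16  Zoe
5    Data     48      11  Zoe
6   Legal     12      10  Zoe
7   Sales     48       5  Jon
8      HR     40       7  Jon
9    Data     24       5  Zoe
10     HR      3      19  Zoe
11    Eng     17      12  Jon
sort by bonus descending:
     dept  bonus  tenure name
2      HR     48      20  Jon
4   Legal     48      16  Zoe
5    Data     48      11  Zoe
7   Sales     48       5  Jon
8      HR     40       7  Jon
3      HR     37      19  Zoe
9    Data     24       5  Zoe
11    Eng     17      12  Jon
1     Eng     14       6  Zoe
6   Legal     12      10  Zoe
10     HR      3      19  Zoe
0   Legal      1       8  Jon
add column tenure_plus_bonus = t['tenure'] + t['bonus']:
     dept  bonus  tenure name  tenure_plus_bonus
2      HR     48      20  Jon                 68
4   Legal     48      16  Zoe                 64
5    Data     48      11  Zoe                 59
7   Sales     48       5  Jon                 53
8      HR     40       7  Jon                 47
3      HR     37      19  Zoe                 56
9    Data     24       5  Zoe                 29
11    Eng     17      12  Jon                 29
1     Eng     14       6  Zoe                 20
6   Legal     12      10  Zoe                 22
10     HR      3      19  Zoe                 22
0   Legal      1       8  Jon                  9
Hence 68.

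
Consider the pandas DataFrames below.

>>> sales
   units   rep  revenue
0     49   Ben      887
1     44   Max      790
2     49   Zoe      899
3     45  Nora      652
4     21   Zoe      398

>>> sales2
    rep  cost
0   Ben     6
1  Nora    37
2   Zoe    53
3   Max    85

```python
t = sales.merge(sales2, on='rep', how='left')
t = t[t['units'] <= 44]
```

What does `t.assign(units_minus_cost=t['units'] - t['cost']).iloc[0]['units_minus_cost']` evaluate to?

-41

merge on 'rep' (how='left') → 5 rows:
   units   rep  revenue  cost
0     49   Ben      887     6
1     44   Max      790    85
2     49   Zoe      899    53
3     45  Nora      652    37
4     21   Zoe      398    53
filter rows where units <= 44:
   units  rep  revenue  cost
1     44  Max      790    85
4     21  Zoe      398    53
add column units_minus_cost = t['units'] - t['cost']:
   units  rep  revenue  cost  units_minus_cost
1     44  Max      790    85               -41
4     21  Zoe      398    53               -32
The value at position 0, column 'units_minus_cost' is -41.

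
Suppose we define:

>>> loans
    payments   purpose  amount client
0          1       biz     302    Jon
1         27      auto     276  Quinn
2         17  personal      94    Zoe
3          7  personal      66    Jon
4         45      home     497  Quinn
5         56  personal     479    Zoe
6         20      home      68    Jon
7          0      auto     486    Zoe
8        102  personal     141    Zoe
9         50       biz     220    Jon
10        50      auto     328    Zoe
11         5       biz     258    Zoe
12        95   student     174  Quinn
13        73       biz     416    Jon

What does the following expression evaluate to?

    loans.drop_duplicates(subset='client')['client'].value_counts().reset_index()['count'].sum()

drop duplicate client (keep=first):
   payments   purpose  amount client
0         1       biz     302    Jon
1        27      auto     276  Quinn
2        17  personal      94    Zoe
value_counts of client:
client
Jon      1
Quinn    1
Zoe      1
Name: count, dtype: int64
reset_index():
  client  count
0    Jon      1
1  Quinn      1
2    Zoe      1
sum of column 'count' → 3

3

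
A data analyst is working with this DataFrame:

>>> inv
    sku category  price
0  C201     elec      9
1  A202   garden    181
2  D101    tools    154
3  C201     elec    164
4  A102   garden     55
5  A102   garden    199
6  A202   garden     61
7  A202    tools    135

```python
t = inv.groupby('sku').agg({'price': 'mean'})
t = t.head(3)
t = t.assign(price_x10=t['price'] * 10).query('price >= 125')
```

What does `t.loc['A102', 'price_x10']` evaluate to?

group by sku, mean of price:
           price
sku             
A102  127.000000
A202  125.666667
C201   86.500000
D101  154.000000
take first 3 rows:
           price
sku             
A102  127.000000
A202  125.666667
C201   86.500000
add column price_x10 = t['price'] * 10:
           price    price_x10
sku                          
A102  127.000000  1270.000000
A202  125.666667  1256.666667
C201   86.500000   865.000000
filter rows where price >= 125:
           price    price_x10
sku                          
A102  127.000000  1270.000000
A202  125.666667  1256.666667

1270.0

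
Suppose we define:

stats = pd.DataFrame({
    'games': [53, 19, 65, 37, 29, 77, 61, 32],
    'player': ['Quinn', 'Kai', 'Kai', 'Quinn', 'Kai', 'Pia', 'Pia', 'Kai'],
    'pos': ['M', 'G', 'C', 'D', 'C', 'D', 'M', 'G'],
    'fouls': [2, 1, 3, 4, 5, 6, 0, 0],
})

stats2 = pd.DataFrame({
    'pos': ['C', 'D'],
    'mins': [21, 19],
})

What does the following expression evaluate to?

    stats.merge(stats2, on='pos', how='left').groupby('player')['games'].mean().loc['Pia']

69.0

merge on 'pos' (how='left') → 8 rows:
   games player pos  fouls  mins
0     53  Quinn   M      2   NaN
1     19    Kai   G      1   NaN
2     65    Kai   C      3  21.0
3     37  Quinn   D      4  19.0
4     29    Kai   C      5  21.0
5     77    Pia   D      6  19.0
6     61    Pia   M      0   NaN
7     32    Kai   G      0   NaN
group by player, mean of games:
player
Kai      36.25
Pia      69.00
Quinn    45.00
Name: games, dtype: float64
Then the value at index 'Pia': 69.0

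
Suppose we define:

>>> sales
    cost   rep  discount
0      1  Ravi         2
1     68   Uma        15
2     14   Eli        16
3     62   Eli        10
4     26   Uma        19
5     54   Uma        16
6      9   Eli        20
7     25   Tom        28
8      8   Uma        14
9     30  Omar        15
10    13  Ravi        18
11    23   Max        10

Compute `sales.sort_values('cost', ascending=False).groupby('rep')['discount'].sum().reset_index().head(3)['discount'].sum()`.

71

sort by cost descending:
    cost   rep  discount
1     68   Uma        15
3     62   Eli        10
5     54   Uma        16
9     30  Omar        15
4     26   Uma        19
7     25   Tom        28
11    23   Max        10
2     14   Eli        16
10    13  Ravi        18
6      9   Eli        20
8      8   Uma        14
0      1  Ravi         2
group by rep, sum of discount:
rep
Eli     46
Max     10
Omar    15
Ravi    20
Tom     28
Uma     64
Name: discount, dtype: int64
reset_index():
    rep  discount
0   Eli        46
1   Max        10
2  Omar        15
3  Ravi        20
4   Tom        28
5   Uma        64
take first 3 rows:
    rep  discount
0   Eli        46
1   Max        10
2  Omar        15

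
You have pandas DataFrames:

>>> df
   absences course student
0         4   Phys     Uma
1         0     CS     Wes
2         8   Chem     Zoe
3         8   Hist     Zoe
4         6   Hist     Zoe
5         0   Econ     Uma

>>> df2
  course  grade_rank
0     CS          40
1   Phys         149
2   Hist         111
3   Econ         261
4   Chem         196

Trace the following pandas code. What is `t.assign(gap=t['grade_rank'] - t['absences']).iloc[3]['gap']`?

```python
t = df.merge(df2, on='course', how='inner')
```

merge on 'course' (how='inner') → 6 rows:
   absences course student  grade_rank
0         4   Phys     Uma         149
1         0     CS     Wes          40
2         8   Chem     Zoe         196
3         8   Hist     Zoe         111
4         6   Hist     Zoe         111
5         0   Econ     Uma         261
add column gap = t['grade_rank'] - t['absences']:
   absences course student  grade_rank  gap
0         4   Phys     Uma         149  145
1         0     CS     Wes          40   40
2         8   Chem     Zoe         196  188
3         8   Hist     Zoe         111  103
4         6   Hist     Zoe         111  105
5         0   Econ     Uma         261  261
The value at position 3, column 'gap' is 103.

103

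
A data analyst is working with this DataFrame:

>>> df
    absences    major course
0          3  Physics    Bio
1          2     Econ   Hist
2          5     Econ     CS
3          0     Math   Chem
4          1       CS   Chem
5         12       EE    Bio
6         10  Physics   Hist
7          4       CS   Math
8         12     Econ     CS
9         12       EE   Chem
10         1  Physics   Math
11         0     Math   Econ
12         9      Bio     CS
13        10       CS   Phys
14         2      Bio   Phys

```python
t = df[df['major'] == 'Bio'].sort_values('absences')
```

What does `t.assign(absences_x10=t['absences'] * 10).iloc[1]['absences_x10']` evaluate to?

90

filter rows where major == 'Bio':
    absences major course
12         9   Bio     CS
14         2   Bio   Phys
sort by absences:
    absences major course
14         2   Bio   Phys
12         9   Bio     CS
add column absences_x10 = t['absences'] * 10:
    absences major course  absences_x10
14         2   Bio   Phys            20
12         9   Bio     CS            90
Hence 90.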